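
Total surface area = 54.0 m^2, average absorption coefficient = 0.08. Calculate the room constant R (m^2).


Given values:
  S = 54.0 m^2, alpha = 0.08
Formula: R = S * alpha / (1 - alpha)
Numerator: 54.0 * 0.08 = 4.32
Denominator: 1 - 0.08 = 0.92
R = 4.32 / 0.92 = 4.7

4.7 m^2


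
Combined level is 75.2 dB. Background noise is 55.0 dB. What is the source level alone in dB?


Given values:
  L_total = 75.2 dB, L_bg = 55.0 dB
Formula: L_source = 10 * log10(10^(L_total/10) - 10^(L_bg/10))
Convert to linear:
  10^(75.2/10) = 33113112.1483
  10^(55.0/10) = 316227.766
Difference: 33113112.1483 - 316227.766 = 32796884.3823
L_source = 10 * log10(32796884.3823) = 75.16

75.16 dB


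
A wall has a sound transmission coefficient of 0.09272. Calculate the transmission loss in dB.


Given values:
  tau = 0.09272
Formula: TL = 10 * log10(1 / tau)
Compute 1 / tau = 1 / 0.09272 = 10.7852
Compute log10(10.7852) = 1.032828
TL = 10 * 1.032828 = 10.33

10.33 dB


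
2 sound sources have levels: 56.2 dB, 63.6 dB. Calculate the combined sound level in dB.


Formula: L_total = 10 * log10( sum(10^(Li/10)) )
  Source 1: 10^(56.2/10) = 416869.3835
  Source 2: 10^(63.6/10) = 2290867.6528
Sum of linear values = 2707737.0363
L_total = 10 * log10(2707737.0363) = 64.33

64.33 dB


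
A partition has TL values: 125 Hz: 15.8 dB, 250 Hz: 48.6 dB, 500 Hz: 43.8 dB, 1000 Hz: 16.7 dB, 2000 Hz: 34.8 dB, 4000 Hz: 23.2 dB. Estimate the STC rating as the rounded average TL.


Given TL values at each frequency:
  125 Hz: 15.8 dB
  250 Hz: 48.6 dB
  500 Hz: 43.8 dB
  1000 Hz: 16.7 dB
  2000 Hz: 34.8 dB
  4000 Hz: 23.2 dB
Formula: STC ~ round(average of TL values)
Sum = 15.8 + 48.6 + 43.8 + 16.7 + 34.8 + 23.2 = 182.9
Average = 182.9 / 6 = 30.48
Rounded: 30

30


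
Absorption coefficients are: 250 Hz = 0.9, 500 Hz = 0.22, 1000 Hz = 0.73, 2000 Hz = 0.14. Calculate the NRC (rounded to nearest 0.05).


Given values:
  a_250 = 0.9, a_500 = 0.22
  a_1000 = 0.73, a_2000 = 0.14
Formula: NRC = (a250 + a500 + a1000 + a2000) / 4
Sum = 0.9 + 0.22 + 0.73 + 0.14 = 1.99
NRC = 1.99 / 4 = 0.4975
Rounded to nearest 0.05: 0.5

0.5


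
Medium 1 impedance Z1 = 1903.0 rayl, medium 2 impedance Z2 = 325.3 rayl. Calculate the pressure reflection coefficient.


Given values:
  Z1 = 1903.0 rayl, Z2 = 325.3 rayl
Formula: R = (Z2 - Z1) / (Z2 + Z1)
Numerator: Z2 - Z1 = 325.3 - 1903.0 = -1577.7
Denominator: Z2 + Z1 = 325.3 + 1903.0 = 2228.3
R = -1577.7 / 2228.3 = -0.708

-0.708


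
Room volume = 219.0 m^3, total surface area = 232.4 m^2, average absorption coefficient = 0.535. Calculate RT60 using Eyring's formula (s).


Given values:
  V = 219.0 m^3, S = 232.4 m^2, alpha = 0.535
Formula: RT60 = 0.161 * V / (-S * ln(1 - alpha))
Compute ln(1 - 0.535) = ln(0.465) = -0.765718
Denominator: -232.4 * -0.765718 = 177.9529
Numerator: 0.161 * 219.0 = 35.259
RT60 = 35.259 / 177.9529 = 0.198

0.198 s


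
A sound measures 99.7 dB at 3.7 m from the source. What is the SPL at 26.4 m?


Given values:
  SPL1 = 99.7 dB, r1 = 3.7 m, r2 = 26.4 m
Formula: SPL2 = SPL1 - 20 * log10(r2 / r1)
Compute ratio: r2 / r1 = 26.4 / 3.7 = 7.1351
Compute log10: log10(7.1351) = 0.8534
Compute drop: 20 * 0.8534 = 17.068
SPL2 = 99.7 - 17.068 = 82.63

82.63 dB


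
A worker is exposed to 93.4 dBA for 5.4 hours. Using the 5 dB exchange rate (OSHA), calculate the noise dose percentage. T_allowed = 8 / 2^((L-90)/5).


Given values:
  L = 93.4 dBA, T = 5.4 hours
Formula: T_allowed = 8 / 2^((L - 90) / 5)
Compute exponent: (93.4 - 90) / 5 = 0.68
Compute 2^(0.68) = 1.60214
T_allowed = 8 / 1.60214 = 4.993321 hours
Dose = (T / T_allowed) * 100
Dose = (5.4 / 4.993321) * 100 = 108.14

108.14 %


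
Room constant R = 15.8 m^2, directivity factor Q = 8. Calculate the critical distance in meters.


Given values:
  R = 15.8 m^2, Q = 8
Formula: d_c = 0.141 * sqrt(Q * R)
Compute Q * R = 8 * 15.8 = 126.4
Compute sqrt(126.4) = 11.2428
d_c = 0.141 * 11.2428 = 1.585

1.585 m


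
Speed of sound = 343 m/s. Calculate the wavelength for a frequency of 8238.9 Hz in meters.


Given values:
  c = 343 m/s, f = 8238.9 Hz
Formula: lambda = c / f
lambda = 343 / 8238.9
lambda = 0.0416

0.0416 m


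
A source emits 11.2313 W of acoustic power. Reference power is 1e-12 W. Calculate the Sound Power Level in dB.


Given values:
  W = 11.2313 W
  W_ref = 1e-12 W
Formula: SWL = 10 * log10(W / W_ref)
Compute ratio: W / W_ref = 11231300000000
Compute log10: log10(11231300000000) = 13.05043
Multiply: SWL = 10 * 13.05043 = 130.5

130.5 dB


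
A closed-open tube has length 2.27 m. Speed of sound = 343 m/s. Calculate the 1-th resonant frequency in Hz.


Given values:
  Tube type: closed-open, L = 2.27 m, c = 343 m/s, n = 1
Formula: f_n = (2n - 1) * c / (4 * L)
Compute 2n - 1 = 2*1 - 1 = 1
Compute 4 * L = 4 * 2.27 = 9.08
f = 1 * 343 / 9.08
f = 37.78

37.78 Hz


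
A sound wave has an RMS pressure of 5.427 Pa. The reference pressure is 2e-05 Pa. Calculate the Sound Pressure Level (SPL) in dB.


Given values:
  p = 5.427 Pa
  p_ref = 2e-05 Pa
Formula: SPL = 20 * log10(p / p_ref)
Compute ratio: p / p_ref = 5.427 / 2e-05 = 271350
Compute log10: log10(271350) = 5.43353
Multiply: SPL = 20 * 5.43353 = 108.67

108.67 dB


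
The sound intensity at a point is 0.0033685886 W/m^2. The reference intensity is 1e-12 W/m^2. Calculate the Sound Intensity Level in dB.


Given values:
  I = 0.0033685886 W/m^2
  I_ref = 1e-12 W/m^2
Formula: SIL = 10 * log10(I / I_ref)
Compute ratio: I / I_ref = 3368588600
Compute log10: log10(3368588600) = 9.527448
Multiply: SIL = 10 * 9.527448 = 95.27

95.27 dB


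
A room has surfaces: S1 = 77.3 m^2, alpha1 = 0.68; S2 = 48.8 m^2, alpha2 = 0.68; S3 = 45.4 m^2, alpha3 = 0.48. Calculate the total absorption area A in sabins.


Given surfaces:
  Surface 1: 77.3 * 0.68 = 52.564
  Surface 2: 48.8 * 0.68 = 33.184
  Surface 3: 45.4 * 0.48 = 21.792
Formula: A = sum(Si * alpha_i)
A = 52.564 + 33.184 + 21.792
A = 107.54

107.54 sabins


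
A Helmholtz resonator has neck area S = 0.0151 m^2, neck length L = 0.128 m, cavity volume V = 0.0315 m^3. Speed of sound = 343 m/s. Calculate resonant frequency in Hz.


Given values:
  S = 0.0151 m^2, L = 0.128 m, V = 0.0315 m^3, c = 343 m/s
Formula: f = (c / (2*pi)) * sqrt(S / (V * L))
Compute V * L = 0.0315 * 0.128 = 0.004032
Compute S / (V * L) = 0.0151 / 0.004032 = 3.745
Compute sqrt(3.745) = 1.9352
Compute c / (2*pi) = 343 / 6.283185 = 54.590148
f = 54.590148 * 1.9352 = 105.64

105.64 Hz


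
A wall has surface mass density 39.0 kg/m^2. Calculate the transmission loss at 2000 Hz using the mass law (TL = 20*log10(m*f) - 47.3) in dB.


Given values:
  m = 39.0 kg/m^2, f = 2000 Hz
Formula: TL = 20 * log10(m * f) - 47.3
Compute m * f = 39.0 * 2000 = 78000.0
Compute log10(78000.0) = 4.892095
Compute 20 * 4.892095 = 97.8419
TL = 97.8419 - 47.3 = 50.54

50.54 dB


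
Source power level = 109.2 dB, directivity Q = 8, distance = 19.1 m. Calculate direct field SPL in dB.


Given values:
  Lw = 109.2 dB, Q = 8, r = 19.1 m
Formula: SPL = Lw + 10 * log10(Q / (4 * pi * r^2))
Compute 4 * pi * r^2 = 4 * pi * 19.1^2 = 4584.3377
Compute Q / denom = 8 / 4584.3377 = 0.00174507
Compute 10 * log10(0.00174507) = -27.5819
SPL = 109.2 + (-27.5819) = 81.62

81.62 dB


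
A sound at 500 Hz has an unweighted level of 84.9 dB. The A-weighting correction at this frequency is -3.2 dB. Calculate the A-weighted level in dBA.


Given values:
  SPL = 84.9 dB
  A-weighting at 500 Hz = -3.2 dB
Formula: L_A = SPL + A_weight
L_A = 84.9 + (-3.2)
L_A = 81.7

81.7 dBA


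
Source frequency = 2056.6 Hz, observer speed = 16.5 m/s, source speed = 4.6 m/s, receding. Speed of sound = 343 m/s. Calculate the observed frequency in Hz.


Given values:
  f_s = 2056.6 Hz, v_o = 16.5 m/s, v_s = 4.6 m/s
  Direction: receding
Formula: f_o = f_s * (c - v_o) / (c + v_s)
Numerator: c - v_o = 343 - 16.5 = 326.5
Denominator: c + v_s = 343 + 4.6 = 347.6
f_o = 2056.6 * 326.5 / 347.6 = 1931.76

1931.76 Hz


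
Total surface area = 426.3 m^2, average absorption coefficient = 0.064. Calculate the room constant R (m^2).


Given values:
  S = 426.3 m^2, alpha = 0.064
Formula: R = S * alpha / (1 - alpha)
Numerator: 426.3 * 0.064 = 27.2832
Denominator: 1 - 0.064 = 0.936
R = 27.2832 / 0.936 = 29.15

29.15 m^2


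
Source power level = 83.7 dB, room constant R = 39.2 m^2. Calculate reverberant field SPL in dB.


Given values:
  Lw = 83.7 dB, R = 39.2 m^2
Formula: SPL = Lw + 10 * log10(4 / R)
Compute 4 / R = 4 / 39.2 = 0.102041
Compute 10 * log10(0.102041) = -9.9123
SPL = 83.7 + (-9.9123) = 73.79

73.79 dB


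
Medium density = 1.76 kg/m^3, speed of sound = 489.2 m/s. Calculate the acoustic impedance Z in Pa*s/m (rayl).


Given values:
  rho = 1.76 kg/m^3
  c = 489.2 m/s
Formula: Z = rho * c
Z = 1.76 * 489.2
Z = 860.99

860.99 rayl


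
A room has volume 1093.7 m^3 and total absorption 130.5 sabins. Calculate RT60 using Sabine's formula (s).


Given values:
  V = 1093.7 m^3
  A = 130.5 sabins
Formula: RT60 = 0.161 * V / A
Numerator: 0.161 * 1093.7 = 176.0857
RT60 = 176.0857 / 130.5 = 1.349

1.349 s


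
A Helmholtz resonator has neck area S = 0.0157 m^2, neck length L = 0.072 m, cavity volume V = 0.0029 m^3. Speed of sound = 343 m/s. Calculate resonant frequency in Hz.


Given values:
  S = 0.0157 m^2, L = 0.072 m, V = 0.0029 m^3, c = 343 m/s
Formula: f = (c / (2*pi)) * sqrt(S / (V * L))
Compute V * L = 0.0029 * 0.072 = 0.0002088
Compute S / (V * L) = 0.0157 / 0.0002088 = 75.1916
Compute sqrt(75.1916) = 8.671309
Compute c / (2*pi) = 343 / 6.283185 = 54.590148
f = 54.590148 * 8.671309 = 473.37

473.37 Hz


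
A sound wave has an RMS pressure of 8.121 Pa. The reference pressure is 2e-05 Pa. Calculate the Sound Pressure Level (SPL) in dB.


Given values:
  p = 8.121 Pa
  p_ref = 2e-05 Pa
Formula: SPL = 20 * log10(p / p_ref)
Compute ratio: p / p_ref = 8.121 / 2e-05 = 406050
Compute log10: log10(406050) = 5.60858
Multiply: SPL = 20 * 5.60858 = 112.17

112.17 dB


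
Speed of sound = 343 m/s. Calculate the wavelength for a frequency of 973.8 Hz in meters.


Given values:
  c = 343 m/s, f = 973.8 Hz
Formula: lambda = c / f
lambda = 343 / 973.8
lambda = 0.3522

0.3522 m


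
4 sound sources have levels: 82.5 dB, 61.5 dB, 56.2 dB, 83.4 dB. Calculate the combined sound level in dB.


Formula: L_total = 10 * log10( sum(10^(Li/10)) )
  Source 1: 10^(82.5/10) = 177827941.0039
  Source 2: 10^(61.5/10) = 1412537.5446
  Source 3: 10^(56.2/10) = 416869.3835
  Source 4: 10^(83.4/10) = 218776162.395
Sum of linear values = 398433510.327
L_total = 10 * log10(398433510.327) = 86.0

86.0 dB


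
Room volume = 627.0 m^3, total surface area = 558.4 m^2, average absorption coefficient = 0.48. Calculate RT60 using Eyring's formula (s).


Given values:
  V = 627.0 m^3, S = 558.4 m^2, alpha = 0.48
Formula: RT60 = 0.161 * V / (-S * ln(1 - alpha))
Compute ln(1 - 0.48) = ln(0.52) = -0.653926
Denominator: -558.4 * -0.653926 = 365.1523
Numerator: 0.161 * 627.0 = 100.947
RT60 = 100.947 / 365.1523 = 0.276

0.276 s


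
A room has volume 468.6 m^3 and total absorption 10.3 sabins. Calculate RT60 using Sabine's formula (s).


Given values:
  V = 468.6 m^3
  A = 10.3 sabins
Formula: RT60 = 0.161 * V / A
Numerator: 0.161 * 468.6 = 75.4446
RT60 = 75.4446 / 10.3 = 7.325

7.325 s


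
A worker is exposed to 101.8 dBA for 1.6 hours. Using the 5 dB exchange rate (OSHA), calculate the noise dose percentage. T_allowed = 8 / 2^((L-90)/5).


Given values:
  L = 101.8 dBA, T = 1.6 hours
Formula: T_allowed = 8 / 2^((L - 90) / 5)
Compute exponent: (101.8 - 90) / 5 = 2.36
Compute 2^(2.36) = 5.133704
T_allowed = 8 / 5.133704 = 1.558329 hours
Dose = (T / T_allowed) * 100
Dose = (1.6 / 1.558329) * 100 = 102.67

102.67 %


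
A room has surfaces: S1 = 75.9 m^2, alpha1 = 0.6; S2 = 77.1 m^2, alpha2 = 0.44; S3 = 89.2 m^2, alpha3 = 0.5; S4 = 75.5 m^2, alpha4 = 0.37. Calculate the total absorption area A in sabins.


Given surfaces:
  Surface 1: 75.9 * 0.6 = 45.54
  Surface 2: 77.1 * 0.44 = 33.924
  Surface 3: 89.2 * 0.5 = 44.6
  Surface 4: 75.5 * 0.37 = 27.935
Formula: A = sum(Si * alpha_i)
A = 45.54 + 33.924 + 44.6 + 27.935
A = 152.0

152.0 sabins


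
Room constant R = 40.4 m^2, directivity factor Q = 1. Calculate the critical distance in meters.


Given values:
  R = 40.4 m^2, Q = 1
Formula: d_c = 0.141 * sqrt(Q * R)
Compute Q * R = 1 * 40.4 = 40.4
Compute sqrt(40.4) = 6.3561
d_c = 0.141 * 6.3561 = 0.896

0.896 m


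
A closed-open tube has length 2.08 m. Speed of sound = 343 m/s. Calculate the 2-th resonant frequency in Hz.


Given values:
  Tube type: closed-open, L = 2.08 m, c = 343 m/s, n = 2
Formula: f_n = (2n - 1) * c / (4 * L)
Compute 2n - 1 = 2*2 - 1 = 3
Compute 4 * L = 4 * 2.08 = 8.32
f = 3 * 343 / 8.32
f = 123.68

123.68 Hz


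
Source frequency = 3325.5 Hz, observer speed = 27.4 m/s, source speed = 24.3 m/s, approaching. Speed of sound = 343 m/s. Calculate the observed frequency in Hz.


Given values:
  f_s = 3325.5 Hz, v_o = 27.4 m/s, v_s = 24.3 m/s
  Direction: approaching
Formula: f_o = f_s * (c + v_o) / (c - v_s)
Numerator: c + v_o = 343 + 27.4 = 370.4
Denominator: c - v_s = 343 - 24.3 = 318.7
f_o = 3325.5 * 370.4 / 318.7 = 3864.97

3864.97 Hz


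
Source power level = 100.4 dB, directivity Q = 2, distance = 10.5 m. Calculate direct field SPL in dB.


Given values:
  Lw = 100.4 dB, Q = 2, r = 10.5 m
Formula: SPL = Lw + 10 * log10(Q / (4 * pi * r^2))
Compute 4 * pi * r^2 = 4 * pi * 10.5^2 = 1385.4424
Compute Q / denom = 2 / 1385.4424 = 0.00144358
Compute 10 * log10(0.00144358) = -28.4056
SPL = 100.4 + (-28.4056) = 71.99

71.99 dB


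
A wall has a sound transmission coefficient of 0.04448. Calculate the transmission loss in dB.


Given values:
  tau = 0.04448
Formula: TL = 10 * log10(1 / tau)
Compute 1 / tau = 1 / 0.04448 = 22.482
Compute log10(22.482) = 1.351835
TL = 10 * 1.351835 = 13.52

13.52 dB


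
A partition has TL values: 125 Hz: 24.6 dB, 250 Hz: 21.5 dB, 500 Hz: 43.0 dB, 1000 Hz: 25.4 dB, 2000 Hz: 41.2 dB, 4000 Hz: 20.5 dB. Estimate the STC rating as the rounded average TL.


Given TL values at each frequency:
  125 Hz: 24.6 dB
  250 Hz: 21.5 dB
  500 Hz: 43.0 dB
  1000 Hz: 25.4 dB
  2000 Hz: 41.2 dB
  4000 Hz: 20.5 dB
Formula: STC ~ round(average of TL values)
Sum = 24.6 + 21.5 + 43.0 + 25.4 + 41.2 + 20.5 = 176.2
Average = 176.2 / 6 = 29.37
Rounded: 29

29


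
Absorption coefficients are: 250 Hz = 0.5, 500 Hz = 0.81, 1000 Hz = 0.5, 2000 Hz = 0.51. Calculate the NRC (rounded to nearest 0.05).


Given values:
  a_250 = 0.5, a_500 = 0.81
  a_1000 = 0.5, a_2000 = 0.51
Formula: NRC = (a250 + a500 + a1000 + a2000) / 4
Sum = 0.5 + 0.81 + 0.5 + 0.51 = 2.32
NRC = 2.32 / 4 = 0.58
Rounded to nearest 0.05: 0.6

0.6


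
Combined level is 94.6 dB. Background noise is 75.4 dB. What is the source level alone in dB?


Given values:
  L_total = 94.6 dB, L_bg = 75.4 dB
Formula: L_source = 10 * log10(10^(L_total/10) - 10^(L_bg/10))
Convert to linear:
  10^(94.6/10) = 2884031503.1266
  10^(75.4/10) = 34673685.0453
Difference: 2884031503.1266 - 34673685.0453 = 2849357818.0813
L_source = 10 * log10(2849357818.0813) = 94.55

94.55 dB


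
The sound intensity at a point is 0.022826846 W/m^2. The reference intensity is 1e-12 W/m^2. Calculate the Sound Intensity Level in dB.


Given values:
  I = 0.022826846 W/m^2
  I_ref = 1e-12 W/m^2
Formula: SIL = 10 * log10(I / I_ref)
Compute ratio: I / I_ref = 22826846000
Compute log10: log10(22826846000) = 10.358446
Multiply: SIL = 10 * 10.358446 = 103.58

103.58 dB


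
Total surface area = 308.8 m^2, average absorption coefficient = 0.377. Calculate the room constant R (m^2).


Given values:
  S = 308.8 m^2, alpha = 0.377
Formula: R = S * alpha / (1 - alpha)
Numerator: 308.8 * 0.377 = 116.4176
Denominator: 1 - 0.377 = 0.623
R = 116.4176 / 0.623 = 186.87

186.87 m^2


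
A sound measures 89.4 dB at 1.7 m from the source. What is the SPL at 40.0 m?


Given values:
  SPL1 = 89.4 dB, r1 = 1.7 m, r2 = 40.0 m
Formula: SPL2 = SPL1 - 20 * log10(r2 / r1)
Compute ratio: r2 / r1 = 40.0 / 1.7 = 23.5294
Compute log10: log10(23.5294) = 1.371611
Compute drop: 20 * 1.371611 = 27.4322
SPL2 = 89.4 - 27.4322 = 61.97

61.97 dB


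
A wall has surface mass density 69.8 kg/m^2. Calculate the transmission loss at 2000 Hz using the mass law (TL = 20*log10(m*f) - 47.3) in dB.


Given values:
  m = 69.8 kg/m^2, f = 2000 Hz
Formula: TL = 20 * log10(m * f) - 47.3
Compute m * f = 69.8 * 2000 = 139600.0
Compute log10(139600.0) = 5.144885
Compute 20 * 5.144885 = 102.8977
TL = 102.8977 - 47.3 = 55.6

55.6 dB


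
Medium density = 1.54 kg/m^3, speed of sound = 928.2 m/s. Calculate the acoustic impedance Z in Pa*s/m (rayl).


Given values:
  rho = 1.54 kg/m^3
  c = 928.2 m/s
Formula: Z = rho * c
Z = 1.54 * 928.2
Z = 1429.43

1429.43 rayl


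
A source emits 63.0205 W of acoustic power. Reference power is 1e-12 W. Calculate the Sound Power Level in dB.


Given values:
  W = 63.0205 W
  W_ref = 1e-12 W
Formula: SWL = 10 * log10(W / W_ref)
Compute ratio: W / W_ref = 63020500000000
Compute log10: log10(63020500000000) = 13.799482
Multiply: SWL = 10 * 13.799482 = 137.99

137.99 dB


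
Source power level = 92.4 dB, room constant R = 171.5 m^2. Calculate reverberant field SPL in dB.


Given values:
  Lw = 92.4 dB, R = 171.5 m^2
Formula: SPL = Lw + 10 * log10(4 / R)
Compute 4 / R = 4 / 171.5 = 0.023324
Compute 10 * log10(0.023324) = -16.322
SPL = 92.4 + (-16.322) = 76.08

76.08 dB


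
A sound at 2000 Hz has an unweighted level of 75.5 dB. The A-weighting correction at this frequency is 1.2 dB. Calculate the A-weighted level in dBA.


Given values:
  SPL = 75.5 dB
  A-weighting at 2000 Hz = 1.2 dB
Formula: L_A = SPL + A_weight
L_A = 75.5 + (1.2)
L_A = 76.7

76.7 dBA


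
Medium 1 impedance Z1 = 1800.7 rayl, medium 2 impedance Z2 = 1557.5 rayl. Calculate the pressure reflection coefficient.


Given values:
  Z1 = 1800.7 rayl, Z2 = 1557.5 rayl
Formula: R = (Z2 - Z1) / (Z2 + Z1)
Numerator: Z2 - Z1 = 1557.5 - 1800.7 = -243.2
Denominator: Z2 + Z1 = 1557.5 + 1800.7 = 3358.2
R = -243.2 / 3358.2 = -0.0724

-0.0724


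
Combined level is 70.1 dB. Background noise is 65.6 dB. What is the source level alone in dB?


Given values:
  L_total = 70.1 dB, L_bg = 65.6 dB
Formula: L_source = 10 * log10(10^(L_total/10) - 10^(L_bg/10))
Convert to linear:
  10^(70.1/10) = 10232929.9228
  10^(65.6/10) = 3630780.5477
Difference: 10232929.9228 - 3630780.5477 = 6602149.3751
L_source = 10 * log10(6602149.3751) = 68.2

68.2 dB


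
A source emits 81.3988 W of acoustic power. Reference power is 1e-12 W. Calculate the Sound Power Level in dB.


Given values:
  W = 81.3988 W
  W_ref = 1e-12 W
Formula: SWL = 10 * log10(W / W_ref)
Compute ratio: W / W_ref = 81398800000000
Compute log10: log10(81398800000000) = 13.910618
Multiply: SWL = 10 * 13.910618 = 139.11

139.11 dB


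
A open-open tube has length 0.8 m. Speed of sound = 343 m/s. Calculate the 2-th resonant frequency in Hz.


Given values:
  Tube type: open-open, L = 0.8 m, c = 343 m/s, n = 2
Formula: f_n = n * c / (2 * L)
Compute 2 * L = 2 * 0.8 = 1.6
f = 2 * 343 / 1.6
f = 428.75

428.75 Hz


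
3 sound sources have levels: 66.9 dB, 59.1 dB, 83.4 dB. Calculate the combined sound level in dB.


Formula: L_total = 10 * log10( sum(10^(Li/10)) )
  Source 1: 10^(66.9/10) = 4897788.1937
  Source 2: 10^(59.1/10) = 812830.5162
  Source 3: 10^(83.4/10) = 218776162.395
Sum of linear values = 224486781.1049
L_total = 10 * log10(224486781.1049) = 83.51

83.51 dB


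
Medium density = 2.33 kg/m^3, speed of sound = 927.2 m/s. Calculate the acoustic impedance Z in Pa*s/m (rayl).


Given values:
  rho = 2.33 kg/m^3
  c = 927.2 m/s
Formula: Z = rho * c
Z = 2.33 * 927.2
Z = 2160.38

2160.38 rayl


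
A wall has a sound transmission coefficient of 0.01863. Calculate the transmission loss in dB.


Given values:
  tau = 0.01863
Formula: TL = 10 * log10(1 / tau)
Compute 1 / tau = 1 / 0.01863 = 53.6769
Compute log10(53.6769) = 1.729787
TL = 10 * 1.729787 = 17.3

17.3 dB


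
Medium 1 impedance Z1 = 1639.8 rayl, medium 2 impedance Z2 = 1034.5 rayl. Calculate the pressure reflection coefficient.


Given values:
  Z1 = 1639.8 rayl, Z2 = 1034.5 rayl
Formula: R = (Z2 - Z1) / (Z2 + Z1)
Numerator: Z2 - Z1 = 1034.5 - 1639.8 = -605.3
Denominator: Z2 + Z1 = 1034.5 + 1639.8 = 2674.3
R = -605.3 / 2674.3 = -0.2263

-0.2263


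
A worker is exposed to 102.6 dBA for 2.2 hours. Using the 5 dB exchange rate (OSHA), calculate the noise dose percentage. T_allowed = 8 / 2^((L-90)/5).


Given values:
  L = 102.6 dBA, T = 2.2 hours
Formula: T_allowed = 8 / 2^((L - 90) / 5)
Compute exponent: (102.6 - 90) / 5 = 2.52
Compute 2^(2.52) = 5.735821
T_allowed = 8 / 5.735821 = 1.394744 hours
Dose = (T / T_allowed) * 100
Dose = (2.2 / 1.394744) * 100 = 157.74

157.74 %


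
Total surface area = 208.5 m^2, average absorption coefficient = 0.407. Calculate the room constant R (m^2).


Given values:
  S = 208.5 m^2, alpha = 0.407
Formula: R = S * alpha / (1 - alpha)
Numerator: 208.5 * 0.407 = 84.8595
Denominator: 1 - 0.407 = 0.593
R = 84.8595 / 0.593 = 143.1

143.1 m^2


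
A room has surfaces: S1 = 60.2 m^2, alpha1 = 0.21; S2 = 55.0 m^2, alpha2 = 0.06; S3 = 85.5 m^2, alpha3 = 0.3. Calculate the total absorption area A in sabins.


Given surfaces:
  Surface 1: 60.2 * 0.21 = 12.642
  Surface 2: 55.0 * 0.06 = 3.3
  Surface 3: 85.5 * 0.3 = 25.65
Formula: A = sum(Si * alpha_i)
A = 12.642 + 3.3 + 25.65
A = 41.59

41.59 sabins


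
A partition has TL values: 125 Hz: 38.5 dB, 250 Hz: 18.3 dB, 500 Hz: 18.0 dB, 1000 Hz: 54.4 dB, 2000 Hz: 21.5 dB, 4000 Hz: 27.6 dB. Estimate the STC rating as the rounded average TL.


Given TL values at each frequency:
  125 Hz: 38.5 dB
  250 Hz: 18.3 dB
  500 Hz: 18.0 dB
  1000 Hz: 54.4 dB
  2000 Hz: 21.5 dB
  4000 Hz: 27.6 dB
Formula: STC ~ round(average of TL values)
Sum = 38.5 + 18.3 + 18.0 + 54.4 + 21.5 + 27.6 = 178.3
Average = 178.3 / 6 = 29.72
Rounded: 30

30


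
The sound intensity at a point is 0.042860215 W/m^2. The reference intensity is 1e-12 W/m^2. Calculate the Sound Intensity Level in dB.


Given values:
  I = 0.042860215 W/m^2
  I_ref = 1e-12 W/m^2
Formula: SIL = 10 * log10(I / I_ref)
Compute ratio: I / I_ref = 42860215000
Compute log10: log10(42860215000) = 10.632054
Multiply: SIL = 10 * 10.632054 = 106.32

106.32 dB


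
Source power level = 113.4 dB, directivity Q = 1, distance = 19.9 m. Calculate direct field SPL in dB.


Given values:
  Lw = 113.4 dB, Q = 1, r = 19.9 m
Formula: SPL = Lw + 10 * log10(Q / (4 * pi * r^2))
Compute 4 * pi * r^2 = 4 * pi * 19.9^2 = 4976.4084
Compute Q / denom = 1 / 4976.4084 = 0.00020095
Compute 10 * log10(0.00020095) = -36.9691
SPL = 113.4 + (-36.9691) = 76.43

76.43 dB


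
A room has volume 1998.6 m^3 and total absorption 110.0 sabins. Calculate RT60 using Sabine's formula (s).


Given values:
  V = 1998.6 m^3
  A = 110.0 sabins
Formula: RT60 = 0.161 * V / A
Numerator: 0.161 * 1998.6 = 321.7746
RT60 = 321.7746 / 110.0 = 2.925

2.925 s


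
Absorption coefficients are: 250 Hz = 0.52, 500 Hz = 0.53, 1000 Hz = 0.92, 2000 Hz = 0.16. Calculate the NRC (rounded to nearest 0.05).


Given values:
  a_250 = 0.52, a_500 = 0.53
  a_1000 = 0.92, a_2000 = 0.16
Formula: NRC = (a250 + a500 + a1000 + a2000) / 4
Sum = 0.52 + 0.53 + 0.92 + 0.16 = 2.13
NRC = 2.13 / 4 = 0.5325
Rounded to nearest 0.05: 0.55

0.55


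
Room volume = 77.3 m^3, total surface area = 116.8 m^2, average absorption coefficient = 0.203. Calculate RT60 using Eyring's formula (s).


Given values:
  V = 77.3 m^3, S = 116.8 m^2, alpha = 0.203
Formula: RT60 = 0.161 * V / (-S * ln(1 - alpha))
Compute ln(1 - 0.203) = ln(0.797) = -0.226901
Denominator: -116.8 * -0.226901 = 26.502
Numerator: 0.161 * 77.3 = 12.4453
RT60 = 12.4453 / 26.502 = 0.47

0.47 s


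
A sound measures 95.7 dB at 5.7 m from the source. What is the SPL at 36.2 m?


Given values:
  SPL1 = 95.7 dB, r1 = 5.7 m, r2 = 36.2 m
Formula: SPL2 = SPL1 - 20 * log10(r2 / r1)
Compute ratio: r2 / r1 = 36.2 / 5.7 = 6.3509
Compute log10: log10(6.3509) = 0.802835
Compute drop: 20 * 0.802835 = 16.0567
SPL2 = 95.7 - 16.0567 = 79.64

79.64 dB


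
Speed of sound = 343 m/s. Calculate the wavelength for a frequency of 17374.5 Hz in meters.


Given values:
  c = 343 m/s, f = 17374.5 Hz
Formula: lambda = c / f
lambda = 343 / 17374.5
lambda = 0.0197

0.0197 m


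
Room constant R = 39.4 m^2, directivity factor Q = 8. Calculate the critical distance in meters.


Given values:
  R = 39.4 m^2, Q = 8
Formula: d_c = 0.141 * sqrt(Q * R)
Compute Q * R = 8 * 39.4 = 315.2
Compute sqrt(315.2) = 17.7539
d_c = 0.141 * 17.7539 = 2.503

2.503 m


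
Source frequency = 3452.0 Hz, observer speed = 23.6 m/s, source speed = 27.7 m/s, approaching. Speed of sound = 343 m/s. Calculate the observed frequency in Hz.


Given values:
  f_s = 3452.0 Hz, v_o = 23.6 m/s, v_s = 27.7 m/s
  Direction: approaching
Formula: f_o = f_s * (c + v_o) / (c - v_s)
Numerator: c + v_o = 343 + 23.6 = 366.6
Denominator: c - v_s = 343 - 27.7 = 315.3
f_o = 3452.0 * 366.6 / 315.3 = 4013.65

4013.65 Hz


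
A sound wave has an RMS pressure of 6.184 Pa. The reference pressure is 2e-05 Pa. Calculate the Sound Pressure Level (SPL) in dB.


Given values:
  p = 6.184 Pa
  p_ref = 2e-05 Pa
Formula: SPL = 20 * log10(p / p_ref)
Compute ratio: p / p_ref = 6.184 / 2e-05 = 309200
Compute log10: log10(309200) = 5.490239
Multiply: SPL = 20 * 5.490239 = 109.8

109.8 dB


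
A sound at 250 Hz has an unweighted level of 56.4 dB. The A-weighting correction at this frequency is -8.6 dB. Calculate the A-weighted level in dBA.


Given values:
  SPL = 56.4 dB
  A-weighting at 250 Hz = -8.6 dB
Formula: L_A = SPL + A_weight
L_A = 56.4 + (-8.6)
L_A = 47.8

47.8 dBA


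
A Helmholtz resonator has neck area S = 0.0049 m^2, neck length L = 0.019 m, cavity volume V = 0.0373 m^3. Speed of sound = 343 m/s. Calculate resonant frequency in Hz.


Given values:
  S = 0.0049 m^2, L = 0.019 m, V = 0.0373 m^3, c = 343 m/s
Formula: f = (c / (2*pi)) * sqrt(S / (V * L))
Compute V * L = 0.0373 * 0.019 = 0.0007087
Compute S / (V * L) = 0.0049 / 0.0007087 = 6.9141
Compute sqrt(6.9141) = 2.629468
Compute c / (2*pi) = 343 / 6.283185 = 54.590148
f = 54.590148 * 2.629468 = 143.54

143.54 Hz


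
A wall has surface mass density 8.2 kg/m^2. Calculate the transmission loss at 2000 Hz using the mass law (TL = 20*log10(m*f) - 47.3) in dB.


Given values:
  m = 8.2 kg/m^2, f = 2000 Hz
Formula: TL = 20 * log10(m * f) - 47.3
Compute m * f = 8.2 * 2000 = 16400.0
Compute log10(16400.0) = 4.214844
Compute 20 * 4.214844 = 84.2969
TL = 84.2969 - 47.3 = 37.0

37.0 dB


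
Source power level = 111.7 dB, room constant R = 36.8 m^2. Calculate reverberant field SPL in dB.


Given values:
  Lw = 111.7 dB, R = 36.8 m^2
Formula: SPL = Lw + 10 * log10(4 / R)
Compute 4 / R = 4 / 36.8 = 0.108696
Compute 10 * log10(0.108696) = -9.6379
SPL = 111.7 + (-9.6379) = 102.06

102.06 dB


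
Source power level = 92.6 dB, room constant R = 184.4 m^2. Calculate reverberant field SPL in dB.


Given values:
  Lw = 92.6 dB, R = 184.4 m^2
Formula: SPL = Lw + 10 * log10(4 / R)
Compute 4 / R = 4 / 184.4 = 0.021692
Compute 10 * log10(0.021692) = -16.637
SPL = 92.6 + (-16.637) = 75.96

75.96 dB


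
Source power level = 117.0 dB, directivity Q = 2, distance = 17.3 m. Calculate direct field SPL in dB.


Given values:
  Lw = 117.0 dB, Q = 2, r = 17.3 m
Formula: SPL = Lw + 10 * log10(Q / (4 * pi * r^2))
Compute 4 * pi * r^2 = 4 * pi * 17.3^2 = 3760.9891
Compute Q / denom = 2 / 3760.9891 = 0.00053178
Compute 10 * log10(0.00053178) = -32.7427
SPL = 117.0 + (-32.7427) = 84.26

84.26 dB


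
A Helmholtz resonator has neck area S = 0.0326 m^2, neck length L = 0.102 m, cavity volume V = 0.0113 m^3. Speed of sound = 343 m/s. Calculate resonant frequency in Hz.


Given values:
  S = 0.0326 m^2, L = 0.102 m, V = 0.0113 m^3, c = 343 m/s
Formula: f = (c / (2*pi)) * sqrt(S / (V * L))
Compute V * L = 0.0113 * 0.102 = 0.0011526
Compute S / (V * L) = 0.0326 / 0.0011526 = 28.2839
Compute sqrt(28.2839) = 5.318261
Compute c / (2*pi) = 343 / 6.283185 = 54.590148
f = 54.590148 * 5.318261 = 290.32

290.32 Hz


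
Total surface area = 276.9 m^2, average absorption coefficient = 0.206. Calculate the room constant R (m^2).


Given values:
  S = 276.9 m^2, alpha = 0.206
Formula: R = S * alpha / (1 - alpha)
Numerator: 276.9 * 0.206 = 57.0414
Denominator: 1 - 0.206 = 0.794
R = 57.0414 / 0.794 = 71.84

71.84 m^2


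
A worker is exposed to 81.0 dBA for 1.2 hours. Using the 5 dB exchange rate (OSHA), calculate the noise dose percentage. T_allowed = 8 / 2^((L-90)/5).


Given values:
  L = 81.0 dBA, T = 1.2 hours
Formula: T_allowed = 8 / 2^((L - 90) / 5)
Compute exponent: (81.0 - 90) / 5 = -1.8
Compute 2^(-1.8) = 0.287175
T_allowed = 8 / 0.287175 = 27.857578 hours
Dose = (T / T_allowed) * 100
Dose = (1.2 / 27.857578) * 100 = 4.31

4.31 %


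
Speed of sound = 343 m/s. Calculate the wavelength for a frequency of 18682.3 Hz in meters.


Given values:
  c = 343 m/s, f = 18682.3 Hz
Formula: lambda = c / f
lambda = 343 / 18682.3
lambda = 0.0184

0.0184 m


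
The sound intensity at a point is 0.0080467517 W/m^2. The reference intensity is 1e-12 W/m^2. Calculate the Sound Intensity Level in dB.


Given values:
  I = 0.0080467517 W/m^2
  I_ref = 1e-12 W/m^2
Formula: SIL = 10 * log10(I / I_ref)
Compute ratio: I / I_ref = 8046751700
Compute log10: log10(8046751700) = 9.905621
Multiply: SIL = 10 * 9.905621 = 99.06

99.06 dB


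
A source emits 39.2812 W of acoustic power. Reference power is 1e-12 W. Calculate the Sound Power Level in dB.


Given values:
  W = 39.2812 W
  W_ref = 1e-12 W
Formula: SWL = 10 * log10(W / W_ref)
Compute ratio: W / W_ref = 39281200000000
Compute log10: log10(39281200000000) = 13.594185
Multiply: SWL = 10 * 13.594185 = 135.94

135.94 dB


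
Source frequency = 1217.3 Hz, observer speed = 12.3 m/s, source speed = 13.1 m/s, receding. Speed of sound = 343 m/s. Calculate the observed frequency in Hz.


Given values:
  f_s = 1217.3 Hz, v_o = 12.3 m/s, v_s = 13.1 m/s
  Direction: receding
Formula: f_o = f_s * (c - v_o) / (c + v_s)
Numerator: c - v_o = 343 - 12.3 = 330.7
Denominator: c + v_s = 343 + 13.1 = 356.1
f_o = 1217.3 * 330.7 / 356.1 = 1130.47

1130.47 Hz


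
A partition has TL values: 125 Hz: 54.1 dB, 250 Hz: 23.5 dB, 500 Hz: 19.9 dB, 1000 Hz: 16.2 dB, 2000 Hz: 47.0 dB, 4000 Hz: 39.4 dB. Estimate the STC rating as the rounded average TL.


Given TL values at each frequency:
  125 Hz: 54.1 dB
  250 Hz: 23.5 dB
  500 Hz: 19.9 dB
  1000 Hz: 16.2 dB
  2000 Hz: 47.0 dB
  4000 Hz: 39.4 dB
Formula: STC ~ round(average of TL values)
Sum = 54.1 + 23.5 + 19.9 + 16.2 + 47.0 + 39.4 = 200.1
Average = 200.1 / 6 = 33.35
Rounded: 33

33


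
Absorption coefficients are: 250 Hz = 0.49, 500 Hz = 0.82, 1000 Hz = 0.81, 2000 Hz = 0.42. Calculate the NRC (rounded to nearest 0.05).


Given values:
  a_250 = 0.49, a_500 = 0.82
  a_1000 = 0.81, a_2000 = 0.42
Formula: NRC = (a250 + a500 + a1000 + a2000) / 4
Sum = 0.49 + 0.82 + 0.81 + 0.42 = 2.54
NRC = 2.54 / 4 = 0.635
Rounded to nearest 0.05: 0.65

0.65


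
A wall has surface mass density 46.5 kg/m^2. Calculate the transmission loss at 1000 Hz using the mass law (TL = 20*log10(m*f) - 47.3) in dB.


Given values:
  m = 46.5 kg/m^2, f = 1000 Hz
Formula: TL = 20 * log10(m * f) - 47.3
Compute m * f = 46.5 * 1000 = 46500.0
Compute log10(46500.0) = 4.667453
Compute 20 * 4.667453 = 93.3491
TL = 93.3491 - 47.3 = 46.05

46.05 dB


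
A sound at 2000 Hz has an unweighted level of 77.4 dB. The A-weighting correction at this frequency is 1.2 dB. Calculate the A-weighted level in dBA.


Given values:
  SPL = 77.4 dB
  A-weighting at 2000 Hz = 1.2 dB
Formula: L_A = SPL + A_weight
L_A = 77.4 + (1.2)
L_A = 78.6

78.6 dBA


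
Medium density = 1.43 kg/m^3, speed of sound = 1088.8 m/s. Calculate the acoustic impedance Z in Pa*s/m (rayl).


Given values:
  rho = 1.43 kg/m^3
  c = 1088.8 m/s
Formula: Z = rho * c
Z = 1.43 * 1088.8
Z = 1556.98

1556.98 rayl


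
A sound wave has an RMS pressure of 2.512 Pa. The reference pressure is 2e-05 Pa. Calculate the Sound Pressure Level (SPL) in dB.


Given values:
  p = 2.512 Pa
  p_ref = 2e-05 Pa
Formula: SPL = 20 * log10(p / p_ref)
Compute ratio: p / p_ref = 2.512 / 2e-05 = 125600
Compute log10: log10(125600) = 5.09899
Multiply: SPL = 20 * 5.09899 = 101.98

101.98 dB


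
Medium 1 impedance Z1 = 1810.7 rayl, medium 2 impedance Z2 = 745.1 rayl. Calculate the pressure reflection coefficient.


Given values:
  Z1 = 1810.7 rayl, Z2 = 745.1 rayl
Formula: R = (Z2 - Z1) / (Z2 + Z1)
Numerator: Z2 - Z1 = 745.1 - 1810.7 = -1065.6
Denominator: Z2 + Z1 = 745.1 + 1810.7 = 2555.8
R = -1065.6 / 2555.8 = -0.4169

-0.4169


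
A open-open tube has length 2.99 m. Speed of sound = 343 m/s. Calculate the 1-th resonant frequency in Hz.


Given values:
  Tube type: open-open, L = 2.99 m, c = 343 m/s, n = 1
Formula: f_n = n * c / (2 * L)
Compute 2 * L = 2 * 2.99 = 5.98
f = 1 * 343 / 5.98
f = 57.36

57.36 Hz


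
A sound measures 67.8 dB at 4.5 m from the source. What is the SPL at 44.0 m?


Given values:
  SPL1 = 67.8 dB, r1 = 4.5 m, r2 = 44.0 m
Formula: SPL2 = SPL1 - 20 * log10(r2 / r1)
Compute ratio: r2 / r1 = 44.0 / 4.5 = 9.7778
Compute log10: log10(9.7778) = 0.990241
Compute drop: 20 * 0.990241 = 19.8048
SPL2 = 67.8 - 19.8048 = 48.0

48.0 dB


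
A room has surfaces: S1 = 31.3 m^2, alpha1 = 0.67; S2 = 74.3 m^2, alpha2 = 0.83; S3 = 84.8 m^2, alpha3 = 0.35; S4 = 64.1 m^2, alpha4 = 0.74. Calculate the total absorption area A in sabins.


Given surfaces:
  Surface 1: 31.3 * 0.67 = 20.971
  Surface 2: 74.3 * 0.83 = 61.669
  Surface 3: 84.8 * 0.35 = 29.68
  Surface 4: 64.1 * 0.74 = 47.434
Formula: A = sum(Si * alpha_i)
A = 20.971 + 61.669 + 29.68 + 47.434
A = 159.75

159.75 sabins


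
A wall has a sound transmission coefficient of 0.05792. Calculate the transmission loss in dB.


Given values:
  tau = 0.05792
Formula: TL = 10 * log10(1 / tau)
Compute 1 / tau = 1 / 0.05792 = 17.2652
Compute log10(17.2652) = 1.237172
TL = 10 * 1.237172 = 12.37

12.37 dB


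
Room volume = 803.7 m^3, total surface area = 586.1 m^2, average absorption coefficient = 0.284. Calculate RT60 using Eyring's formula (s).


Given values:
  V = 803.7 m^3, S = 586.1 m^2, alpha = 0.284
Formula: RT60 = 0.161 * V / (-S * ln(1 - alpha))
Compute ln(1 - 0.284) = ln(0.716) = -0.334075
Denominator: -586.1 * -0.334075 = 195.8014
Numerator: 0.161 * 803.7 = 129.3957
RT60 = 129.3957 / 195.8014 = 0.661

0.661 s


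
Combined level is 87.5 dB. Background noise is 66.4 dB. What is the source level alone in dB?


Given values:
  L_total = 87.5 dB, L_bg = 66.4 dB
Formula: L_source = 10 * log10(10^(L_total/10) - 10^(L_bg/10))
Convert to linear:
  10^(87.5/10) = 562341325.1903
  10^(66.4/10) = 4365158.3224
Difference: 562341325.1903 - 4365158.3224 = 557976166.8679
L_source = 10 * log10(557976166.8679) = 87.47

87.47 dB


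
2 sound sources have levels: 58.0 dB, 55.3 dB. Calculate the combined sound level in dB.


Formula: L_total = 10 * log10( sum(10^(Li/10)) )
  Source 1: 10^(58.0/10) = 630957.3445
  Source 2: 10^(55.3/10) = 338844.1561
Sum of linear values = 969801.5006
L_total = 10 * log10(969801.5006) = 59.87

59.87 dB


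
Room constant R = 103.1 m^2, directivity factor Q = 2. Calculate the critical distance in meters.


Given values:
  R = 103.1 m^2, Q = 2
Formula: d_c = 0.141 * sqrt(Q * R)
Compute Q * R = 2 * 103.1 = 206.2
Compute sqrt(206.2) = 14.3597
d_c = 0.141 * 14.3597 = 2.025

2.025 m


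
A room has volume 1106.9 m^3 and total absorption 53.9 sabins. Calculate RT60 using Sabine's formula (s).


Given values:
  V = 1106.9 m^3
  A = 53.9 sabins
Formula: RT60 = 0.161 * V / A
Numerator: 0.161 * 1106.9 = 178.2109
RT60 = 178.2109 / 53.9 = 3.306

3.306 s


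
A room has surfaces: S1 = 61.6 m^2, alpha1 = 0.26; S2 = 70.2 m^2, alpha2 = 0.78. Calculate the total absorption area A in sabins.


Given surfaces:
  Surface 1: 61.6 * 0.26 = 16.016
  Surface 2: 70.2 * 0.78 = 54.756
Formula: A = sum(Si * alpha_i)
A = 16.016 + 54.756
A = 70.77

70.77 sabins


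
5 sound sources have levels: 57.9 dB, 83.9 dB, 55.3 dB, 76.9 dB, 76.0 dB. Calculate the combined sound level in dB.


Formula: L_total = 10 * log10( sum(10^(Li/10)) )
  Source 1: 10^(57.9/10) = 616595.0019
  Source 2: 10^(83.9/10) = 245470891.5685
  Source 3: 10^(55.3/10) = 338844.1561
  Source 4: 10^(76.9/10) = 48977881.9368
  Source 5: 10^(76.0/10) = 39810717.0553
Sum of linear values = 335214929.7186
L_total = 10 * log10(335214929.7186) = 85.25

85.25 dB


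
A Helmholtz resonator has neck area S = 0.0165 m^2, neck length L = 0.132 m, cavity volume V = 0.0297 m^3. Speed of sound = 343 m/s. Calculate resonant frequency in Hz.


Given values:
  S = 0.0165 m^2, L = 0.132 m, V = 0.0297 m^3, c = 343 m/s
Formula: f = (c / (2*pi)) * sqrt(S / (V * L))
Compute V * L = 0.0297 * 0.132 = 0.0039204
Compute S / (V * L) = 0.0165 / 0.0039204 = 4.2088
Compute sqrt(4.2088) = 2.051536
Compute c / (2*pi) = 343 / 6.283185 = 54.590148
f = 54.590148 * 2.051536 = 111.99

111.99 Hz


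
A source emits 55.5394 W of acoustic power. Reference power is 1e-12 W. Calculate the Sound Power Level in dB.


Given values:
  W = 55.5394 W
  W_ref = 1e-12 W
Formula: SWL = 10 * log10(W / W_ref)
Compute ratio: W / W_ref = 55539400000000
Compute log10: log10(55539400000000) = 13.744601
Multiply: SWL = 10 * 13.744601 = 137.45

137.45 dB


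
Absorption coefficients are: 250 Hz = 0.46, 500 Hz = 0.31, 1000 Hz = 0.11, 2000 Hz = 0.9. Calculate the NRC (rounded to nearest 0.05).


Given values:
  a_250 = 0.46, a_500 = 0.31
  a_1000 = 0.11, a_2000 = 0.9
Formula: NRC = (a250 + a500 + a1000 + a2000) / 4
Sum = 0.46 + 0.31 + 0.11 + 0.9 = 1.78
NRC = 1.78 / 4 = 0.445
Rounded to nearest 0.05: 0.45

0.45


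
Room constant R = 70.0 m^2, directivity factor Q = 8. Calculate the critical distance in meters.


Given values:
  R = 70.0 m^2, Q = 8
Formula: d_c = 0.141 * sqrt(Q * R)
Compute Q * R = 8 * 70.0 = 560.0
Compute sqrt(560.0) = 23.6643
d_c = 0.141 * 23.6643 = 3.337

3.337 m


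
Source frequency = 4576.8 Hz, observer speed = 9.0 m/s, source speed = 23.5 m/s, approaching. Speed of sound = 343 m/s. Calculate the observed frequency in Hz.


Given values:
  f_s = 4576.8 Hz, v_o = 9.0 m/s, v_s = 23.5 m/s
  Direction: approaching
Formula: f_o = f_s * (c + v_o) / (c - v_s)
Numerator: c + v_o = 343 + 9.0 = 352.0
Denominator: c - v_s = 343 - 23.5 = 319.5
f_o = 4576.8 * 352.0 / 319.5 = 5042.36

5042.36 Hz


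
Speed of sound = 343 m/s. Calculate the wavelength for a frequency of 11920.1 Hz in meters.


Given values:
  c = 343 m/s, f = 11920.1 Hz
Formula: lambda = c / f
lambda = 343 / 11920.1
lambda = 0.0288

0.0288 m


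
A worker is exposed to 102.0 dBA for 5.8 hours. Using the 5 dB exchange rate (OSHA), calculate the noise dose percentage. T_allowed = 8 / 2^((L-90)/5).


Given values:
  L = 102.0 dBA, T = 5.8 hours
Formula: T_allowed = 8 / 2^((L - 90) / 5)
Compute exponent: (102.0 - 90) / 5 = 2.4
Compute 2^(2.4) = 5.278032
T_allowed = 8 / 5.278032 = 1.515716 hours
Dose = (T / T_allowed) * 100
Dose = (5.8 / 1.515716) * 100 = 382.66

382.66 %


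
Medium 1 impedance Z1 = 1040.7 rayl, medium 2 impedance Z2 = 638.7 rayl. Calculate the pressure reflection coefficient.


Given values:
  Z1 = 1040.7 rayl, Z2 = 638.7 rayl
Formula: R = (Z2 - Z1) / (Z2 + Z1)
Numerator: Z2 - Z1 = 638.7 - 1040.7 = -402.0
Denominator: Z2 + Z1 = 638.7 + 1040.7 = 1679.4
R = -402.0 / 1679.4 = -0.2394

-0.2394


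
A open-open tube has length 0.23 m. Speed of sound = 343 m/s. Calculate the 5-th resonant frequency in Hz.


Given values:
  Tube type: open-open, L = 0.23 m, c = 343 m/s, n = 5
Formula: f_n = n * c / (2 * L)
Compute 2 * L = 2 * 0.23 = 0.46
f = 5 * 343 / 0.46
f = 3728.26

3728.26 Hz


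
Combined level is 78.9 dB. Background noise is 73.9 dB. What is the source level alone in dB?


Given values:
  L_total = 78.9 dB, L_bg = 73.9 dB
Formula: L_source = 10 * log10(10^(L_total/10) - 10^(L_bg/10))
Convert to linear:
  10^(78.9/10) = 77624711.6629
  10^(73.9/10) = 24547089.1569
Difference: 77624711.6629 - 24547089.1569 = 53077622.506
L_source = 10 * log10(53077622.506) = 77.25

77.25 dB
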